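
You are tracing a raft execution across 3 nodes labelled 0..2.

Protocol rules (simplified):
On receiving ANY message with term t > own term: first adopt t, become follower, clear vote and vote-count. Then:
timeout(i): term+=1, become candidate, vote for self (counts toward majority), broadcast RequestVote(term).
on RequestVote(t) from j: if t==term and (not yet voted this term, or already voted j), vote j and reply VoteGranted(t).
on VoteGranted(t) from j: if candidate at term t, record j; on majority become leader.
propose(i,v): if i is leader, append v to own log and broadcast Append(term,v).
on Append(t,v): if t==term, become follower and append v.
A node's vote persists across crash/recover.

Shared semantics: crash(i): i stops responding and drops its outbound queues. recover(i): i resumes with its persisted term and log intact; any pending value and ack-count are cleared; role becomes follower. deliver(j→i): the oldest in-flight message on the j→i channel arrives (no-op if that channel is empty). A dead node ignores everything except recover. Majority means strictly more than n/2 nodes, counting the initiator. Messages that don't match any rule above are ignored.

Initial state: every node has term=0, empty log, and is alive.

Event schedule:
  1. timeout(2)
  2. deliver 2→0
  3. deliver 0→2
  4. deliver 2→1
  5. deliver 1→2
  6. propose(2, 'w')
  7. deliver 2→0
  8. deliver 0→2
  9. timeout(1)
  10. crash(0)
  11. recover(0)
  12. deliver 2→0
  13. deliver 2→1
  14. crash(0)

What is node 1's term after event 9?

e1 timeout(2): 2[cand,t=1,-]
e2 deliver 2→0: 0[foll,t=1,-]
e3 deliver 0→2: 2[lead,t=1,-]
e4 deliver 2→1: 1[foll,t=1,-]
e5 deliver 1→2: ·
e6 propose(2,'w'): 2[lead,t=1,w]
e7 deliver 2→0: 0[foll,t=1,w]
e8 deliver 0→2: ·
e9 timeout(1): 1[cand,t=2,-]

2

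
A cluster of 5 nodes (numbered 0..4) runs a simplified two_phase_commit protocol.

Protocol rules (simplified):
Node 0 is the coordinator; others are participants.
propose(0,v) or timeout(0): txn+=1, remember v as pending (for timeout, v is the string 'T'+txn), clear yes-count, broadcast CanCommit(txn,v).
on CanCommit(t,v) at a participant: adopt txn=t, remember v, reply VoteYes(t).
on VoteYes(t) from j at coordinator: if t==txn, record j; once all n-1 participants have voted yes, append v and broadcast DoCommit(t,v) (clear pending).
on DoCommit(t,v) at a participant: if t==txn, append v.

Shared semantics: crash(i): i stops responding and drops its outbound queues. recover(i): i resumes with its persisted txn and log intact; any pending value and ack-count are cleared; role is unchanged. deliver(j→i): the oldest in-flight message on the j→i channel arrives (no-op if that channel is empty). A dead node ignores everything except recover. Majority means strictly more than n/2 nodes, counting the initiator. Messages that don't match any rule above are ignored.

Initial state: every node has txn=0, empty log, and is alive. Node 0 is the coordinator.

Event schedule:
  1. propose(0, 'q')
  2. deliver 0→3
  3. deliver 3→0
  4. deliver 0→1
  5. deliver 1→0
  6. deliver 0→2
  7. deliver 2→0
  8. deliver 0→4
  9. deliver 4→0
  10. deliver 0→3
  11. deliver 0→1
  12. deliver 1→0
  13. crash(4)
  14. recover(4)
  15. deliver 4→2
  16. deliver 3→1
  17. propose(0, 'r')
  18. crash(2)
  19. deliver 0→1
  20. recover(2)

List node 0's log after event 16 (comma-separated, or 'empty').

q

e1 propose(0,'q'): 0[coor,t=1,-]
e2 deliver 0→3: 3[part,t=1,-]
e3 deliver 3→0: ·
e4 deliver 0→1: 1[part,t=1,-]
e5 deliver 1→0: ·
e6 deliver 0→2: 2[part,t=1,-]
e7 deliver 2→0: ·
e8 deliver 0→4: 4[part,t=1,-]
e9 deliver 4→0: 0[coor,t=1,q]
e10 deliver 0→3: 3[part,t=1,q]
e11 deliver 0→1: 1[part,t=1,q]
e12 deliver 1→0: ·
e13 crash(4): 4[✗part,t=1,-]
e14 recover(4): 4[part,t=1,-]
e15 deliver 4→2: ·
e16 deliver 3→1: ·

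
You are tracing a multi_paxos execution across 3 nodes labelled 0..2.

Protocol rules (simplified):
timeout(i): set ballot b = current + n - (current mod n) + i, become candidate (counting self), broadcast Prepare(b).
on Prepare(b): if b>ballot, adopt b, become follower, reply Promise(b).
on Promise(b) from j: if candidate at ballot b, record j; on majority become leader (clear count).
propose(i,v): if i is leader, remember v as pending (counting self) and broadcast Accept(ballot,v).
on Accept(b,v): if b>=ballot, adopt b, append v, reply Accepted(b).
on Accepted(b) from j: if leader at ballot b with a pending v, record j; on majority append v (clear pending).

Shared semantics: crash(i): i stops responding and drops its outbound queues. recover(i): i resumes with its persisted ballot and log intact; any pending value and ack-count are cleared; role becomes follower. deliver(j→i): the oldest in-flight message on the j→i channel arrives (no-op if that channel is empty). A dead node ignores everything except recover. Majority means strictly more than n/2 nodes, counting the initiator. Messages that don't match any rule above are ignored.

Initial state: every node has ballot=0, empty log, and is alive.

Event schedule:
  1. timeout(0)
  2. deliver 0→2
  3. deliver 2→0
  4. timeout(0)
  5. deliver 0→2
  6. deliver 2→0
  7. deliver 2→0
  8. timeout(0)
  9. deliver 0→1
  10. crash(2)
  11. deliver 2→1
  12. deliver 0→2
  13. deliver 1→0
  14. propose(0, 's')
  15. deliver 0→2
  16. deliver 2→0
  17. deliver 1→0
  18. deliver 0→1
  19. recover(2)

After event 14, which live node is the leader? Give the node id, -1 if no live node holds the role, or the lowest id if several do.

[1] timeout(0) → N0(cand b3 [-])
[2] deliver 0→2 → N2(foll b3 [-])
[3] deliver 2→0 → N0(lead b3 [-])
[4] timeout(0) → N0(cand b6 [-])
[5] deliver 0→2 → N2(foll b6 [-])
[6] deliver 2→0 → N0(lead b6 [-])
[7] deliver 2→0 → ∅
[8] timeout(0) → N0(cand b9 [-])
[9] deliver 0→1 → N1(foll b3 [-])
[10] crash(2) → N2(✗foll b6 [-])
[11] deliver 2→1 → ∅
[12] deliver 0→2 → ∅
[13] deliver 1→0 → ∅
[14] propose(0,'s') → ∅

-1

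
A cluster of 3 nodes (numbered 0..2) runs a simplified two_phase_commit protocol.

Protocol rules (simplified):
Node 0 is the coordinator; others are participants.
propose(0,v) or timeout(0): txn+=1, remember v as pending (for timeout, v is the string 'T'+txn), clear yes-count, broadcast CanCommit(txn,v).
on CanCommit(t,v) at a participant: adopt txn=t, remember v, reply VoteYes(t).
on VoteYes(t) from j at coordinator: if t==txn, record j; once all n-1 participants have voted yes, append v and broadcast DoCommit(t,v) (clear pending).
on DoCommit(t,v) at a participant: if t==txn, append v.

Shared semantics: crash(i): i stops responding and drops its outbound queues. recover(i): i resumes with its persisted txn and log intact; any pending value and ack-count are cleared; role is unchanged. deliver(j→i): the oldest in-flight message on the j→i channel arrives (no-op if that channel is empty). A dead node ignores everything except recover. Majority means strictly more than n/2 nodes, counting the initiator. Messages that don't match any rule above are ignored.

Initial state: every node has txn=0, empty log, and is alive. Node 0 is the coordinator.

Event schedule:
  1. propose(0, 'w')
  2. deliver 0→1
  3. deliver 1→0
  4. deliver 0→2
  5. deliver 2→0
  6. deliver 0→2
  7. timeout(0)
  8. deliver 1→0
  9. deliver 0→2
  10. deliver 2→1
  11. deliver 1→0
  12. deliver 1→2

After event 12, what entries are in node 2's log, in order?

w

1. propose(0,'w'):  <0:coor t1 ->
2. deliver 0→1:  <1:part t1 ->
3. deliver 1→0:  nop
4. deliver 0→2:  <2:part t1 ->
5. deliver 2→0:  <0:coor t1 w>
6. deliver 0→2:  <2:part t1 w>
7. timeout(0):  <0:coor t2 w>
8. deliver 1→0:  nop
9. deliver 0→2:  <2:part t2 w>
10. deliver 2→1:  nop
11. deliver 1→0:  nop
12. deliver 1→2:  nop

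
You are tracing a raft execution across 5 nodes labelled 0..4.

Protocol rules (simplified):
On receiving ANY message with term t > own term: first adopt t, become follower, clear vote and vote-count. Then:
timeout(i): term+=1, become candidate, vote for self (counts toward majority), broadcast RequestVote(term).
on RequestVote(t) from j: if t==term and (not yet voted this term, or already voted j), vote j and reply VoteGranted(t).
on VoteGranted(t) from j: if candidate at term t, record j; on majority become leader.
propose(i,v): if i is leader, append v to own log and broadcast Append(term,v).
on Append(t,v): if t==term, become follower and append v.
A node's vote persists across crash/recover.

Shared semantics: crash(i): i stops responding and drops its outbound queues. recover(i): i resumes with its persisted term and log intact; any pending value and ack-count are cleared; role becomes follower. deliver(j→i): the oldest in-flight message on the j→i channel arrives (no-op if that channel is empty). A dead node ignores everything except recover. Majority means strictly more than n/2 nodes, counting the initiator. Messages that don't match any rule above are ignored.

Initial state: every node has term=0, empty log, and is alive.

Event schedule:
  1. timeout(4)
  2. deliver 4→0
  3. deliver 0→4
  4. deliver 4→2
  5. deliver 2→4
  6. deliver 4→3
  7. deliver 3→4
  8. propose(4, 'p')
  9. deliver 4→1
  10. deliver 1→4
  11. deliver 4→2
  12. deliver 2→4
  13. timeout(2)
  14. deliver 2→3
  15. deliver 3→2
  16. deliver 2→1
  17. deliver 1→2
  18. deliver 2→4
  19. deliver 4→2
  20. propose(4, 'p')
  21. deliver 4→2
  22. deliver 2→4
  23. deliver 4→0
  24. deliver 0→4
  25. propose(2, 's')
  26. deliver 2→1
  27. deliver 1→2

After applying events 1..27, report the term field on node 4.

2

1. timeout(4):  <4:cand t1 ->
2. deliver 4→0:  <0:foll t1 ->
3. deliver 0→4:  nop
4. deliver 4→2:  <2:foll t1 ->
5. deliver 2→4:  <4:lead t1 ->
6. deliver 4→3:  <3:foll t1 ->
7. deliver 3→4:  nop
8. propose(4,'p'):  <4:lead t1 p>
9. deliver 4→1:  <1:foll t1 ->
10. deliver 1→4:  nop
11. deliver 4→2:  <2:foll t1 p>
12. deliver 2→4:  nop
13. timeout(2):  <2:cand t2 p>
14. deliver 2→3:  <3:foll t2 ->
15. deliver 3→2:  nop
16. deliver 2→1:  <1:foll t2 ->
17. deliver 1→2:  <2:lead t2 p>
18. deliver 2→4:  <4:foll t2 p>
19. deliver 4→2:  nop
20. propose(4,'p'):  nop
21. deliver 4→2:  nop
22. deliver 2→4:  nop
23. deliver 4→0:  <0:foll t1 p>
24. deliver 0→4:  nop
25. propose(2,'s'):  <2:lead t2 p,s>
26. deliver 2→1:  <1:foll t2 s>
27. deliver 1→2:  nop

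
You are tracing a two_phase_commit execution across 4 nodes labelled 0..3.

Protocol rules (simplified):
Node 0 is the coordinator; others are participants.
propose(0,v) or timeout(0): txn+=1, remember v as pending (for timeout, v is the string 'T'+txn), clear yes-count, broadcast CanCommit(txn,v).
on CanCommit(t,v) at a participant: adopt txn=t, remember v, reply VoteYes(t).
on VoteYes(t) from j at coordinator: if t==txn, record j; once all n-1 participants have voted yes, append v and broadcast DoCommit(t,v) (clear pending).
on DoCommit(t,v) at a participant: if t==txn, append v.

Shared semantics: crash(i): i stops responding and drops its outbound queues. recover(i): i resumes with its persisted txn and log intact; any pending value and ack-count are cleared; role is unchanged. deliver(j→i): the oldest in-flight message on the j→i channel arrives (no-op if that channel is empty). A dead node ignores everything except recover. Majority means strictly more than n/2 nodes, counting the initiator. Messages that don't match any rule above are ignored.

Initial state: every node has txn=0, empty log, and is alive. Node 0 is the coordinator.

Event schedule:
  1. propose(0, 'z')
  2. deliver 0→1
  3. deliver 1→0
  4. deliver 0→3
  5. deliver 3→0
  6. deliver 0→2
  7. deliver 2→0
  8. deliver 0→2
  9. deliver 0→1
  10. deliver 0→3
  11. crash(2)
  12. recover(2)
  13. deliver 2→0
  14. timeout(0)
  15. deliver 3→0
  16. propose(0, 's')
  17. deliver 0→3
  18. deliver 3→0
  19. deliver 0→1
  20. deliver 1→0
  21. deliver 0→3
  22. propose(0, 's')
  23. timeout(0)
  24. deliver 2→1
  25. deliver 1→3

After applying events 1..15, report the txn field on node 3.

1. propose(0,'z'):  <0:coor t1 ->
2. deliver 0→1:  <1:part t1 ->
3. deliver 1→0:  nop
4. deliver 0→3:  <3:part t1 ->
5. deliver 3→0:  nop
6. deliver 0→2:  <2:part t1 ->
7. deliver 2→0:  <0:coor t1 z>
8. deliver 0→2:  <2:part t1 z>
9. deliver 0→1:  <1:part t1 z>
10. deliver 0→3:  <3:part t1 z>
11. crash(2):  <2:✗part t1 z>
12. recover(2):  <2:part t1 z>
13. deliver 2→0:  nop
14. timeout(0):  <0:coor t2 z>
15. deliver 3→0:  nop

1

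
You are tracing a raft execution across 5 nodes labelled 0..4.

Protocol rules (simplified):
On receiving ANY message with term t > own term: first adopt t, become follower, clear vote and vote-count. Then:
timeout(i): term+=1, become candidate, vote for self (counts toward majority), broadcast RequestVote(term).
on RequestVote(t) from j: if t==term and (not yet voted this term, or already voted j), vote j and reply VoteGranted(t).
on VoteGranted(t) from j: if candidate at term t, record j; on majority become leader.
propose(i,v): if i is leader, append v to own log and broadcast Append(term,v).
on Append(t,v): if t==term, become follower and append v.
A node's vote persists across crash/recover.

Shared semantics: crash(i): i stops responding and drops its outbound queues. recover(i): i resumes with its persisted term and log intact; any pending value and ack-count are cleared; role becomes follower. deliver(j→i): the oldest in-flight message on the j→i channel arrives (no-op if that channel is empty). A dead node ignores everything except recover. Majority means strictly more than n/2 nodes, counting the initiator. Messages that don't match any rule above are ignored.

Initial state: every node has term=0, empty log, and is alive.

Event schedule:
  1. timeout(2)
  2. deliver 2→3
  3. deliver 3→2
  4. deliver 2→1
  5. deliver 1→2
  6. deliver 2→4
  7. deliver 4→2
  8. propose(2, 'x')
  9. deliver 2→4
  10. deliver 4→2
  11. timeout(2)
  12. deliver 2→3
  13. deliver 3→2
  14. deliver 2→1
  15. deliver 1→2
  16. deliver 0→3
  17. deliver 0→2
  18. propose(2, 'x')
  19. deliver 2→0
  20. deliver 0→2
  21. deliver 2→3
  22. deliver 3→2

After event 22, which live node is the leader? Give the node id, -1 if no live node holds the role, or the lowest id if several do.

[1] timeout(2) → N2(cand t1 [-])
[2] deliver 2→3 → N3(foll t1 [-])
[3] deliver 3→2 → ∅
[4] deliver 2→1 → N1(foll t1 [-])
[5] deliver 1→2 → N2(lead t1 [-])
[6] deliver 2→4 → N4(foll t1 [-])
[7] deliver 4→2 → ∅
[8] propose(2,'x') → N2(lead t1 [x])
[9] deliver 2→4 → N4(foll t1 [x])
[10] deliver 4→2 → ∅
[11] timeout(2) → N2(cand t2 [x])
[12] deliver 2→3 → N3(foll t1 [x])
[13] deliver 3→2 → ∅
[14] deliver 2→1 → N1(foll t1 [x])
[15] deliver 1→2 → ∅
[16] deliver 0→3 → ∅
[17] deliver 0→2 → ∅
[18] propose(2,'x') → ∅
[19] deliver 2→0 → N0(foll t1 [-])
[20] deliver 0→2 → ∅
[21] deliver 2→3 → N3(foll t2 [x])
[22] deliver 3→2 → ∅

-1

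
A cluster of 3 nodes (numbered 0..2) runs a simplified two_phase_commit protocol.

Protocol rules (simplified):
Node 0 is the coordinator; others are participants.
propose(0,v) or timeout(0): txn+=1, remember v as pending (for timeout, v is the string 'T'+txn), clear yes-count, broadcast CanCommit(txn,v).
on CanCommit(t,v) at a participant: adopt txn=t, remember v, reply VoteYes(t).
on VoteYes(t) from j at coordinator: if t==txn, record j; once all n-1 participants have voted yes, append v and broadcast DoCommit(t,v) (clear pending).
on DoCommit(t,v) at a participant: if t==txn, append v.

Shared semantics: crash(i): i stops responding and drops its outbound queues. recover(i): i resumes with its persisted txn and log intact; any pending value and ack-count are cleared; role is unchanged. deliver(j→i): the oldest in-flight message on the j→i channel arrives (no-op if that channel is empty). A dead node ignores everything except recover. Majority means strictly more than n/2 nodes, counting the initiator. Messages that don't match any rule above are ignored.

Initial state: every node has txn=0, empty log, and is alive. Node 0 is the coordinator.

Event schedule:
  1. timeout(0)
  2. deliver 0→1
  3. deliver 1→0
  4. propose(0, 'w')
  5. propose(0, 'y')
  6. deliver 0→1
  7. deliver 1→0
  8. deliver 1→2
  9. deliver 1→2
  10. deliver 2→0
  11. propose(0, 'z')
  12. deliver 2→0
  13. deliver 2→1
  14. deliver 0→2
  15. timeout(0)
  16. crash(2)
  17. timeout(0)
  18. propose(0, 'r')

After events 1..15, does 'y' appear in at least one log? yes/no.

1. timeout(0):  <0:coor t1 ->
2. deliver 0→1:  <1:part t1 ->
3. deliver 1→0:  nop
4. propose(0,'w'):  <0:coor t2 ->
5. propose(0,'y'):  <0:coor t3 ->
6. deliver 0→1:  <1:part t2 ->
7. deliver 1→0:  nop
8. deliver 1→2:  nop
9. deliver 1→2:  nop
10. deliver 2→0:  nop
11. propose(0,'z'):  <0:coor t4 ->
12. deliver 2→0:  nop
13. deliver 2→1:  nop
14. deliver 0→2:  <2:part t1 ->
15. timeout(0):  <0:coor t5 ->

no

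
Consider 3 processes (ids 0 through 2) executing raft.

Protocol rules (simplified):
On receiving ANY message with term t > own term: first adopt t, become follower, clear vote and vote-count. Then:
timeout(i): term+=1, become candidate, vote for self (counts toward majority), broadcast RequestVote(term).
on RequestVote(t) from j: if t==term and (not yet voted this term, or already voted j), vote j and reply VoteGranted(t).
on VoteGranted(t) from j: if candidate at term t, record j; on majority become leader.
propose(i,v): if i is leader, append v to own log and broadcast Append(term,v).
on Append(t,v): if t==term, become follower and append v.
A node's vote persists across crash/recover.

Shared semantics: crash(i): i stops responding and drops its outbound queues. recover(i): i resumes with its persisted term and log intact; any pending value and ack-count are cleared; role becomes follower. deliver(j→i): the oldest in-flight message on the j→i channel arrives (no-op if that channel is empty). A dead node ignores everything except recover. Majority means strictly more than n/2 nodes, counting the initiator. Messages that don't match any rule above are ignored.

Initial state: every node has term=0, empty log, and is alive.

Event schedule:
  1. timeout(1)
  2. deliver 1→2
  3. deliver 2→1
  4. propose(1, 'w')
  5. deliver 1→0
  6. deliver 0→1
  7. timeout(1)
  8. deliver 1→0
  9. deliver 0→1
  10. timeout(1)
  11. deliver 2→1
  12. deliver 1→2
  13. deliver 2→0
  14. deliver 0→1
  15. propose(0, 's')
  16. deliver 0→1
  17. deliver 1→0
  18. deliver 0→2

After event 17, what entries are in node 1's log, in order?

1. timeout(1):  <1:cand t1 ->
2. deliver 1→2:  <2:foll t1 ->
3. deliver 2→1:  <1:lead t1 ->
4. propose(1,'w'):  <1:lead t1 w>
5. deliver 1→0:  <0:foll t1 ->
6. deliver 0→1:  nop
7. timeout(1):  <1:cand t2 w>
8. deliver 1→0:  <0:foll t1 w>
9. deliver 0→1:  nop
10. timeout(1):  <1:cand t3 w>
11. deliver 2→1:  nop
12. deliver 1→2:  <2:foll t1 w>
13. deliver 2→0:  nop
14. deliver 0→1:  nop
15. propose(0,'s'):  nop
16. deliver 0→1:  nop
17. deliver 1→0:  <0:foll t2 w>

w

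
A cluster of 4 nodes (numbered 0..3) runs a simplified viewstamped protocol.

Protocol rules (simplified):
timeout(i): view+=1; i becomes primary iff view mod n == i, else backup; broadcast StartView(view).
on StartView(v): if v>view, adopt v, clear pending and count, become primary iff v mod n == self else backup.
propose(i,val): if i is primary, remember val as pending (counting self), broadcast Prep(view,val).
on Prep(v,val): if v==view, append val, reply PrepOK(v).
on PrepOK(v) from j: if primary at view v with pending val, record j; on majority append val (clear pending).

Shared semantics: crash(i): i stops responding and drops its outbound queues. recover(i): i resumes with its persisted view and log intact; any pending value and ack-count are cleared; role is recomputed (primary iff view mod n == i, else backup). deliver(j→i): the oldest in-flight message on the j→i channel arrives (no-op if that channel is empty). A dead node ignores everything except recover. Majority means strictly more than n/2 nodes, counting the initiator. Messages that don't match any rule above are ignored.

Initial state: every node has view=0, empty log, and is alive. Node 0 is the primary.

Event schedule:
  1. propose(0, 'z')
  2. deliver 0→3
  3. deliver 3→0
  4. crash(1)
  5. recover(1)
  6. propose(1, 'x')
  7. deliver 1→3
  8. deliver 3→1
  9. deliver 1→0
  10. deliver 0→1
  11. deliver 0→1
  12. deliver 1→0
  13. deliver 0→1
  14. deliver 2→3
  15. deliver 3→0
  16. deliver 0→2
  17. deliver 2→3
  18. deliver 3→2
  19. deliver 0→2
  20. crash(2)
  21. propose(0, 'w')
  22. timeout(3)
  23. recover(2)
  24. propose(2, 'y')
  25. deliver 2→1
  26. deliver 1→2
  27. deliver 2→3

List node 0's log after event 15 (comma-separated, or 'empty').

z

step 1 propose(0,'z'): —
step 2 deliver 0→3: 3={back,v=0,log=z}
step 3 deliver 3→0: —
step 4 crash(1): 1={✗back,v=0,log=-}
step 5 recover(1): 1={back,v=0,log=-}
step 6 propose(1,'x'): —
step 7 deliver 1→3: —
step 8 deliver 3→1: —
step 9 deliver 1→0: —
step 10 deliver 0→1: 1={back,v=0,log=z}
step 11 deliver 0→1: —
step 12 deliver 1→0: 0={prim,v=0,log=z}
step 13 deliver 0→1: —
step 14 deliver 2→3: —
step 15 deliver 3→0: —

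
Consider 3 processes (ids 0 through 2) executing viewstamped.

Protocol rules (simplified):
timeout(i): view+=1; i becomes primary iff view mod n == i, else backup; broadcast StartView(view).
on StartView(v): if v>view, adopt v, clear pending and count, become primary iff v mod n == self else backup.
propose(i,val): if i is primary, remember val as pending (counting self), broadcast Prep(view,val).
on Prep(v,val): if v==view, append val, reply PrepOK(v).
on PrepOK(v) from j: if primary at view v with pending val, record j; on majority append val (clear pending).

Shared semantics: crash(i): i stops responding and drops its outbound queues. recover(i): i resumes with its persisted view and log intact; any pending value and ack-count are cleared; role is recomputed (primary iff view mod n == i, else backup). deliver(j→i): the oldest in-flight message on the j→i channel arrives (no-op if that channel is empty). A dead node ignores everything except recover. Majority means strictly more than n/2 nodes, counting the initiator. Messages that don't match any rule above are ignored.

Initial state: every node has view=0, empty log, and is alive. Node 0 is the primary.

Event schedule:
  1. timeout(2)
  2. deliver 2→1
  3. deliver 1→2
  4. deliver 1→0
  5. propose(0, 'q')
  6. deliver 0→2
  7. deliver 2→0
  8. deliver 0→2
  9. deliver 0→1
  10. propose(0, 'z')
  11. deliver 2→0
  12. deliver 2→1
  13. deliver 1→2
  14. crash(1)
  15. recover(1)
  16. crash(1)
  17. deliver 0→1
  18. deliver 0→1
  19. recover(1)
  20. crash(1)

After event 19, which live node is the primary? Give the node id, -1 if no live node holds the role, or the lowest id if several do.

1

after 1 — timeout(2): n2:back/v1/[-]
after 2 — deliver 2→1: n1:prim/v1/[-]
after 3 — deliver 1→2: ·
after 4 — deliver 1→0: ·
after 5 — propose(0,'q'): ·
after 6 — deliver 0→2: ·
after 7 — deliver 2→0: n0:back/v1/[-]
after 8 — deliver 0→2: ·
after 9 — deliver 0→1: ·
after 10 — propose(0,'z'): ·
after 11 — deliver 2→0: ·
after 12 — deliver 2→1: ·
after 13 — deliver 1→2: ·
after 14 — crash(1): n1:✗prim/v1/[-]
after 15 — recover(1): n1:prim/v1/[-]
after 16 — crash(1): n1:✗prim/v1/[-]
after 17 — deliver 0→1: ·
after 18 — deliver 0→1: ·
after 19 — recover(1): n1:prim/v1/[-]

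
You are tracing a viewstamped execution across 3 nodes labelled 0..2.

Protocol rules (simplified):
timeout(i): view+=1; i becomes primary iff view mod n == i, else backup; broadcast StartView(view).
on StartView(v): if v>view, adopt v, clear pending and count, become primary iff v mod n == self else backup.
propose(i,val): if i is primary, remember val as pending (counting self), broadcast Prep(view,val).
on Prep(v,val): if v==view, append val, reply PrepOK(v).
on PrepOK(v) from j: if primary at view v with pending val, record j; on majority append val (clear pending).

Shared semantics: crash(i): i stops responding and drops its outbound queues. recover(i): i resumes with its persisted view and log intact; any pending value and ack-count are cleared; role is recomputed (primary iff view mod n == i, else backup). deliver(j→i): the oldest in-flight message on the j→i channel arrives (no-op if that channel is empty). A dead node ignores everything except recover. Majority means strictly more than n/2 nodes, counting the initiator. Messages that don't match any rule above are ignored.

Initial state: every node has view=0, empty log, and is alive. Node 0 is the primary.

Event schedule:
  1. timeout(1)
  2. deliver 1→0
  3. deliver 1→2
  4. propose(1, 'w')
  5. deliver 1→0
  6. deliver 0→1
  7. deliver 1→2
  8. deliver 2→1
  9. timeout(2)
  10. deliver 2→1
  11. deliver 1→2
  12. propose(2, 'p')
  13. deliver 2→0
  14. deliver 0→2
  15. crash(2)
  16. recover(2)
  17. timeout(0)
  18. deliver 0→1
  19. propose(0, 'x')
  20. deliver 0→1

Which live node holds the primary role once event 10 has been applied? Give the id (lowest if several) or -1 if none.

2

[1] timeout(1) → N1(prim v1 [-])
[2] deliver 1→0 → N0(back v1 [-])
[3] deliver 1→2 → N2(back v1 [-])
[4] propose(1,'w') → ∅
[5] deliver 1→0 → N0(back v1 [w])
[6] deliver 0→1 → N1(prim v1 [w])
[7] deliver 1→2 → N2(back v1 [w])
[8] deliver 2→1 → ∅
[9] timeout(2) → N2(prim v2 [w])
[10] deliver 2→1 → N1(back v2 [w])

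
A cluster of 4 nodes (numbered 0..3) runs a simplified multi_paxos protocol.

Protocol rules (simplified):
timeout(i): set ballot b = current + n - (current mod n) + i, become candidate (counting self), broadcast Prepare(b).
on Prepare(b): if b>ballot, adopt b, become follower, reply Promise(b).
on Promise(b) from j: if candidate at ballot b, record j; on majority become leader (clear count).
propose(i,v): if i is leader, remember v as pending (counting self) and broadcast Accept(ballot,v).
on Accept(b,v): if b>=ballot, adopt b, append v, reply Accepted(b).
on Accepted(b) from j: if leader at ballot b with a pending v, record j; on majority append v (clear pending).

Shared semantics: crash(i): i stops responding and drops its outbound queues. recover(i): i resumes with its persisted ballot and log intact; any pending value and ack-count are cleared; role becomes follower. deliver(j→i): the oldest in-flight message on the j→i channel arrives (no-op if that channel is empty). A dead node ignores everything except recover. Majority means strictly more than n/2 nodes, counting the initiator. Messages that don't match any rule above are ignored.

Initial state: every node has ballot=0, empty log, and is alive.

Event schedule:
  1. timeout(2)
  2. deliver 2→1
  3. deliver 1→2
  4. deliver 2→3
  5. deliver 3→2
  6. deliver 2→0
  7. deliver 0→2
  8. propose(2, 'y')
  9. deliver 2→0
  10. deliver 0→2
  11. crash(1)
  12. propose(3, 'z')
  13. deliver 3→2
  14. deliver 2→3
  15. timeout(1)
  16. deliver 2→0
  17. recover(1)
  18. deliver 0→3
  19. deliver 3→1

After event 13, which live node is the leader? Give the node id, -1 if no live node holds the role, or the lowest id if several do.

1. timeout(2):  <2:cand b6 ->
2. deliver 2→1:  <1:foll b6 ->
3. deliver 1→2:  nop
4. deliver 2→3:  <3:foll b6 ->
5. deliver 3→2:  <2:lead b6 ->
6. deliver 2→0:  <0:foll b6 ->
7. deliver 0→2:  nop
8. propose(2,'y'):  nop
9. deliver 2→0:  <0:foll b6 y>
10. deliver 0→2:  nop
11. crash(1):  <1:✗foll b6 ->
12. propose(3,'z'):  nop
13. deliver 3→2:  nop

2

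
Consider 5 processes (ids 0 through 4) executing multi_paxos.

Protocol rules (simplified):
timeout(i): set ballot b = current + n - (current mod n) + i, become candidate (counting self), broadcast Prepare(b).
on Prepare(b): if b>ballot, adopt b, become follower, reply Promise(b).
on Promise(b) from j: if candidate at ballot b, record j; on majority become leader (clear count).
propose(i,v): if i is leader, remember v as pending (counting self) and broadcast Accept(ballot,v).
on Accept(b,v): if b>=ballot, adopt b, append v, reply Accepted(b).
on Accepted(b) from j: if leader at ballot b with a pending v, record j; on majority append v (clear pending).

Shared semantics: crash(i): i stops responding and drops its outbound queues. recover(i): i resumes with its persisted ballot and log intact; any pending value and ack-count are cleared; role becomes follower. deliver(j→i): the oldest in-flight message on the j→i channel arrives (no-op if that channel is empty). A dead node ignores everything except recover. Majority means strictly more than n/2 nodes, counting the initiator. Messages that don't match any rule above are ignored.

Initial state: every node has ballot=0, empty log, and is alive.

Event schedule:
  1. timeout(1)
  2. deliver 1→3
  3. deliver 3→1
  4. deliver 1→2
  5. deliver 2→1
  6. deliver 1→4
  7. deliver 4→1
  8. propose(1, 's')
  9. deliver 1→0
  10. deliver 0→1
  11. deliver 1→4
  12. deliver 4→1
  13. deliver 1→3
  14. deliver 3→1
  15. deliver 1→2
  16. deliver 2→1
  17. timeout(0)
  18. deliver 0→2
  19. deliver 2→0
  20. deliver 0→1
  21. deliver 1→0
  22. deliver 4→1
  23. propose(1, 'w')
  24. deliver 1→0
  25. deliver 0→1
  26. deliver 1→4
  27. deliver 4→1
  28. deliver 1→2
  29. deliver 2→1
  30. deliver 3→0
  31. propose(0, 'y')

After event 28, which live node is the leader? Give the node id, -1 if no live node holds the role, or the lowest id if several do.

0

[1] timeout(1) → N1(cand b6 [-])
[2] deliver 1→3 → N3(foll b6 [-])
[3] deliver 3→1 → ∅
[4] deliver 1→2 → N2(foll b6 [-])
[5] deliver 2→1 → N1(lead b6 [-])
[6] deliver 1→4 → N4(foll b6 [-])
[7] deliver 4→1 → ∅
[8] propose(1,'s') → ∅
[9] deliver 1→0 → N0(foll b6 [-])
[10] deliver 0→1 → ∅
[11] deliver 1→4 → N4(foll b6 [s])
[12] deliver 4→1 → ∅
[13] deliver 1→3 → N3(foll b6 [s])
[14] deliver 3→1 → N1(lead b6 [s])
[15] deliver 1→2 → N2(foll b6 [s])
[16] deliver 2→1 → ∅
[17] timeout(0) → N0(cand b10 [-])
[18] deliver 0→2 → N2(foll b10 [s])
[19] deliver 2→0 → ∅
[20] deliver 0→1 → N1(foll b10 [s])
[21] deliver 1→0 → ∅
[22] deliver 4→1 → ∅
[23] propose(1,'w') → ∅
[24] deliver 1→0 → N0(lead b10 [-])
[25] deliver 0→1 → ∅
[26] deliver 1→4 → ∅
[27] deliver 4→1 → ∅
[28] deliver 1→2 → ∅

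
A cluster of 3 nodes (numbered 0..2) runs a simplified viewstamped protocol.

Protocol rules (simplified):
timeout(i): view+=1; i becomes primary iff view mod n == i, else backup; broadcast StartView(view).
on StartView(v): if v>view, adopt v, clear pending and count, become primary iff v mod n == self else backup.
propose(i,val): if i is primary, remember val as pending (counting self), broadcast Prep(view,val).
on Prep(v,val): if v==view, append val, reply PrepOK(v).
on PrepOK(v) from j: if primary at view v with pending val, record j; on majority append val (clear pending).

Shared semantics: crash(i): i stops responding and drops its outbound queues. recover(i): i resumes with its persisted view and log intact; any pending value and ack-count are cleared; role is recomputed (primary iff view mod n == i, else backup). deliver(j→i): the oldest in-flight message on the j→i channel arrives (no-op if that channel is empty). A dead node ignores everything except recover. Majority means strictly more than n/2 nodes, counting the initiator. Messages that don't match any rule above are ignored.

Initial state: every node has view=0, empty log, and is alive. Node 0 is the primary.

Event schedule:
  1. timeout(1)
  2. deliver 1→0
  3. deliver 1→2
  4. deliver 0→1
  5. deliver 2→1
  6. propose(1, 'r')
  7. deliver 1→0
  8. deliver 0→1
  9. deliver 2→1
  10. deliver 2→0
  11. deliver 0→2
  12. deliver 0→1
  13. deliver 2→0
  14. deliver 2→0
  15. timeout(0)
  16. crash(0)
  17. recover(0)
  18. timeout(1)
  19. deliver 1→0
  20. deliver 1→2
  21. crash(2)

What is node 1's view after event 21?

e1 timeout(1): 1[prim,v=1,-]
e2 deliver 1→0: 0[back,v=1,-]
e3 deliver 1→2: 2[back,v=1,-]
e4 deliver 0→1: ·
e5 deliver 2→1: ·
e6 propose(1,'r'): ·
e7 deliver 1→0: 0[back,v=1,r]
e8 deliver 0→1: 1[prim,v=1,r]
e9 deliver 2→1: ·
e10 deliver 2→0: ·
e11 deliver 0→2: ·
e12 deliver 0→1: ·
e13 deliver 2→0: ·
e14 deliver 2→0: ·
e15 timeout(0): 0[back,v=2,r]
e16 crash(0): 0[✗back,v=2,r]
e17 recover(0): 0[back,v=2,r]
e18 timeout(1): 1[back,v=2,r]
e19 deliver 1→0: ·
e20 deliver 1→2: 2[back,v=1,r]
e21 crash(2): 2[✗back,v=1,r]

2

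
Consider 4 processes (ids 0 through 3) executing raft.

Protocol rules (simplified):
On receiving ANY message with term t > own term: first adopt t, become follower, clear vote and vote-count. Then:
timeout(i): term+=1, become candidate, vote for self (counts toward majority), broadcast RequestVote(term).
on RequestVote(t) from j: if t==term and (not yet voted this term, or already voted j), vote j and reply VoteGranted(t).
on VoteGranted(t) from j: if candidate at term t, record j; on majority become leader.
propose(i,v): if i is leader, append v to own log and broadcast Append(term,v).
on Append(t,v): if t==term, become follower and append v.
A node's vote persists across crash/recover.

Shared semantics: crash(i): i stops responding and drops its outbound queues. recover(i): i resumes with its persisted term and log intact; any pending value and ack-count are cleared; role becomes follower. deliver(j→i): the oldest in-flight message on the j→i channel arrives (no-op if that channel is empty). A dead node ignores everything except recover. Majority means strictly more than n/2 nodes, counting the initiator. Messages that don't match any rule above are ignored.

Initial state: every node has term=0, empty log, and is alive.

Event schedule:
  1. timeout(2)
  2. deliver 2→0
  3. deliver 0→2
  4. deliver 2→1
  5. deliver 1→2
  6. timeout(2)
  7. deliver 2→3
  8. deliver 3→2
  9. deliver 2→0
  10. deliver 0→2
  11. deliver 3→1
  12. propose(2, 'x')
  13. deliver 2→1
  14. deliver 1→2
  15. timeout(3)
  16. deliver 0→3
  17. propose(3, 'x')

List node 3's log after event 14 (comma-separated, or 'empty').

empty

[1] timeout(2) → N2(cand t1 [-])
[2] deliver 2→0 → N0(foll t1 [-])
[3] deliver 0→2 → ∅
[4] deliver 2→1 → N1(foll t1 [-])
[5] deliver 1→2 → N2(lead t1 [-])
[6] timeout(2) → N2(cand t2 [-])
[7] deliver 2→3 → N3(foll t1 [-])
[8] deliver 3→2 → ∅
[9] deliver 2→0 → N0(foll t2 [-])
[10] deliver 0→2 → ∅
[11] deliver 3→1 → ∅
[12] propose(2,'x') → ∅
[13] deliver 2→1 → N1(foll t2 [-])
[14] deliver 1→2 → N2(lead t2 [-])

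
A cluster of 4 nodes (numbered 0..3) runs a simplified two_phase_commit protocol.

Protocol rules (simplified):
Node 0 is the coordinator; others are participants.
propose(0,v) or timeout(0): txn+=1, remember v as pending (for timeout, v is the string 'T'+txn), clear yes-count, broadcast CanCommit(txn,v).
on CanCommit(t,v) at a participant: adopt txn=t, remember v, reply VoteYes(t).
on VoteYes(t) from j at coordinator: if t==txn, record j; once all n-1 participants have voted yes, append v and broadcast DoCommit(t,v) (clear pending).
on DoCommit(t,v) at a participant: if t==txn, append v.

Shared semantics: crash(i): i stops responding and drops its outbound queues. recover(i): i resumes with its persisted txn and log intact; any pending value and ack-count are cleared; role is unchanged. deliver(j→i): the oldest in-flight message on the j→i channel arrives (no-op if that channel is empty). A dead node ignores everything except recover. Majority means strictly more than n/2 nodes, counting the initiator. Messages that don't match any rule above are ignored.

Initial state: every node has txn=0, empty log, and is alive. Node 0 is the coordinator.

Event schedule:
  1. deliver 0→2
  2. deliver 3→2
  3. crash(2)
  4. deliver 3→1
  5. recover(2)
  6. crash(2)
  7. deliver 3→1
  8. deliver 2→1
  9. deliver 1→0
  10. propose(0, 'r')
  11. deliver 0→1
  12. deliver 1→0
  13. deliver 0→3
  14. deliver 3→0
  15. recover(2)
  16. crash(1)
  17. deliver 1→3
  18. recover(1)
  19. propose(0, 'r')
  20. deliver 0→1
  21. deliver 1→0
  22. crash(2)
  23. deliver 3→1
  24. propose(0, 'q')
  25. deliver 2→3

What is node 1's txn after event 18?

1

[1] deliver 0→2 → ∅
[2] deliver 3→2 → ∅
[3] crash(2) → N2(✗part t0 [-])
[4] deliver 3→1 → ∅
[5] recover(2) → N2(part t0 [-])
[6] crash(2) → N2(✗part t0 [-])
[7] deliver 3→1 → ∅
[8] deliver 2→1 → ∅
[9] deliver 1→0 → ∅
[10] propose(0,'r') → N0(coor t1 [-])
[11] deliver 0→1 → N1(part t1 [-])
[12] deliver 1→0 → ∅
[13] deliver 0→3 → N3(part t1 [-])
[14] deliver 3→0 → ∅
[15] recover(2) → N2(part t0 [-])
[16] crash(1) → N1(✗part t1 [-])
[17] deliver 1→3 → ∅
[18] recover(1) → N1(part t1 [-])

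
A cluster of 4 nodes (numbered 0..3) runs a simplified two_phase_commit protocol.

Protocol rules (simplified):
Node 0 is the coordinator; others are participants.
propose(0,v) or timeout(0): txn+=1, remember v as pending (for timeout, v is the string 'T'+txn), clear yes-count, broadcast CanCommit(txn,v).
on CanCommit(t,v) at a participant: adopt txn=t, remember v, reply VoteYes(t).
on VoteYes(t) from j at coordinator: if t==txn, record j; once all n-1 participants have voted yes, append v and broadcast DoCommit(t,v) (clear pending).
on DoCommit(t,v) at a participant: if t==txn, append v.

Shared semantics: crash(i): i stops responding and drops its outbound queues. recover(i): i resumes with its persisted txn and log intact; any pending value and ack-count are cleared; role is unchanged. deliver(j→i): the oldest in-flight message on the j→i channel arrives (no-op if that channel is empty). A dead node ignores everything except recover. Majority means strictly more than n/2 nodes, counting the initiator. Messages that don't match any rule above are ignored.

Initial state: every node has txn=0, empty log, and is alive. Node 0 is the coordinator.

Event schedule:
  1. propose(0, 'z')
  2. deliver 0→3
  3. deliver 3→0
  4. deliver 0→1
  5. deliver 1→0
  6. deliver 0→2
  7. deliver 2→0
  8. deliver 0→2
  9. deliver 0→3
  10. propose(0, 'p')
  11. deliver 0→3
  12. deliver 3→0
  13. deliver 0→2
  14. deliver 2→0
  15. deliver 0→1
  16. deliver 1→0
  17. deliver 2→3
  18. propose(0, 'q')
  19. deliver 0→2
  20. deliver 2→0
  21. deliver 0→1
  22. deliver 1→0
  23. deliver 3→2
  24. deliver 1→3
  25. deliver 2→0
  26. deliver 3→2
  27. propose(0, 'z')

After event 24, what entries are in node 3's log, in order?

step 1 propose(0,'z'): 0={coor,t=1,log=-}
step 2 deliver 0→3: 3={part,t=1,log=-}
step 3 deliver 3→0: —
step 4 deliver 0→1: 1={part,t=1,log=-}
step 5 deliver 1→0: —
step 6 deliver 0→2: 2={part,t=1,log=-}
step 7 deliver 2→0: 0={coor,t=1,log=z}
step 8 deliver 0→2: 2={part,t=1,log=z}
step 9 deliver 0→3: 3={part,t=1,log=z}
step 10 propose(0,'p'): 0={coor,t=2,log=z}
step 11 deliver 0→3: 3={part,t=2,log=z}
step 12 deliver 3→0: —
step 13 deliver 0→2: 2={part,t=2,log=z}
step 14 deliver 2→0: —
step 15 deliver 0→1: 1={part,t=1,log=z}
step 16 deliver 1→0: —
step 17 deliver 2→3: —
step 18 propose(0,'q'): 0={coor,t=3,log=z}
step 19 deliver 0→2: 2={part,t=3,log=z}
step 20 deliver 2→0: —
step 21 deliver 0→1: 1={part,t=2,log=z}
step 22 deliver 1→0: —
step 23 deliver 3→2: —
step 24 deliver 1→3: —

z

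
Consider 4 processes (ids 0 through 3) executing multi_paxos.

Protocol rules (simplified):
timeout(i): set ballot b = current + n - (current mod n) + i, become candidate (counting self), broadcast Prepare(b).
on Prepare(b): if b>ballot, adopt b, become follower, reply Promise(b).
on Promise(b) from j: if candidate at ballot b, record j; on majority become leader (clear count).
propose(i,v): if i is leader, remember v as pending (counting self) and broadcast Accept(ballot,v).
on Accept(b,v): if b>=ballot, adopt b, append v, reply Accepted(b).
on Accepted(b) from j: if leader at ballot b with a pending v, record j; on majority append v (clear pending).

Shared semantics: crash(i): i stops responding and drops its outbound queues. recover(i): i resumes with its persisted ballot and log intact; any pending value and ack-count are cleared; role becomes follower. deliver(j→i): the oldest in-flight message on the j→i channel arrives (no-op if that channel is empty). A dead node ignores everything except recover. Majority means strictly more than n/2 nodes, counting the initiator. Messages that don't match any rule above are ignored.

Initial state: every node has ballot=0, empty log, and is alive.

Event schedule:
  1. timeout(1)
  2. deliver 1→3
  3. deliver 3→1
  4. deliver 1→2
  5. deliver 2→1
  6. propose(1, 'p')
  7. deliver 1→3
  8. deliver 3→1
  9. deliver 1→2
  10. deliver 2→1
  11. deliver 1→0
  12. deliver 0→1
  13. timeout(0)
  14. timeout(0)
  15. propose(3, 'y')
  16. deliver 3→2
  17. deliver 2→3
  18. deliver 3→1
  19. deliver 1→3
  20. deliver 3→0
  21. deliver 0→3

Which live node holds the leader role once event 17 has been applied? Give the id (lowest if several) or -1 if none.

1

[1] timeout(1) → N1(cand b5 [-])
[2] deliver 1→3 → N3(foll b5 [-])
[3] deliver 3→1 → ∅
[4] deliver 1→2 → N2(foll b5 [-])
[5] deliver 2→1 → N1(lead b5 [-])
[6] propose(1,'p') → ∅
[7] deliver 1→3 → N3(foll b5 [p])
[8] deliver 3→1 → ∅
[9] deliver 1→2 → N2(foll b5 [p])
[10] deliver 2→1 → N1(lead b5 [p])
[11] deliver 1→0 → N0(foll b5 [-])
[12] deliver 0→1 → ∅
[13] timeout(0) → N0(cand b8 [-])
[14] timeout(0) → N0(cand b12 [-])
[15] propose(3,'y') → ∅
[16] deliver 3→2 → ∅
[17] deliver 2→3 → ∅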